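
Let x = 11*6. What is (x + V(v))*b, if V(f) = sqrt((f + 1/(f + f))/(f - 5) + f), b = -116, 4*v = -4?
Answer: -7656 - 58*I*sqrt(3) ≈ -7656.0 - 100.46*I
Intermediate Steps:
v = -1 (v = (1/4)*(-4) = -1)
x = 66
V(f) = sqrt(f + (f + 1/(2*f))/(-5 + f)) (V(f) = sqrt((f + 1/(2*f))/(-5 + f) + f) = sqrt(f + (f + 1/(2*f))/(-5 + f)))
(x + V(v))*b = (66 + sqrt(-1 + 1/(-10*(-1) + 2*(-1)**2) - 1/(-5 - 1)))*(-116) = (66 + sqrt(-1 + 1/(10 + 2*1) - 1/(-6)))*(-116) = (66 + sqrt(-1 + 1/(10 + 2) - 1*(-1/6)))*(-116) = (66 + sqrt(-1 + 1/12 + 1/6))*(-116) = (66 + sqrt(-3/4))*(-116) = (66 + I*sqrt(3)/2)*(-116) = -7656 - 58*I*sqrt(3)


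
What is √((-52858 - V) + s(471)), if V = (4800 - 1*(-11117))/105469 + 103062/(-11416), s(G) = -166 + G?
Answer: I*√4760819787944157394639/301008526 ≈ 229.23*I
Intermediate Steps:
V = -5344068803/602017052 (V = (4800 + 11117)*(1/105469) + 103062*(-1/11416) = 15917*(1/105469) - 51531/5708 = 15917/105469 - 51531/5708 = -5344068803/602017052 ≈ -8.8769)
√((-52858 - V) + s(471)) = √((-52858 - 1*(-5344068803/602017052)) + (-166 + 471)) = √((-52858 + 5344068803/602017052) + 305) = √(-31816073265813/602017052 + 305) = √(-31632458064953/602017052) = I*√4760819787944157394639/301008526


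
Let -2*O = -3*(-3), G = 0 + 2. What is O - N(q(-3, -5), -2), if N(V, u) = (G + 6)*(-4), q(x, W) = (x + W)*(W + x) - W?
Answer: 55/2 ≈ 27.500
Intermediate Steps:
q(x, W) = (W + x)² - W (q(x, W) = (W + x)*(W + x) - W = (W + x)² - W)
G = 2
O = -9/2 (O = -(-3)*(-3)/2 = -½*9 = -9/2 ≈ -4.5000)
N(V, u) = -32 (N(V, u) = (2 + 6)*(-4) = 8*(-4) = -32)
O - N(q(-3, -5), -2) = -9/2 - 1*(-32) = -9/2 + 32 = 55/2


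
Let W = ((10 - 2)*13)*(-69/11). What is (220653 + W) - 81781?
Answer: 1520416/11 ≈ 1.3822e+5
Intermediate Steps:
W = -7176/11 (W = (8*13)*(-69*1/11) = 104*(-69/11) = -7176/11 ≈ -652.36)
(220653 + W) - 81781 = (220653 - 7176/11) - 81781 = 2420007/11 - 81781 = 1520416/11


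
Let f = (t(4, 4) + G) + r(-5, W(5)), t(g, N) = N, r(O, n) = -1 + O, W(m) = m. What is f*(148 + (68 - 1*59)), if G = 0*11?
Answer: -314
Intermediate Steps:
G = 0
f = -2 (f = (4 + 0) + (-1 - 5) = 4 - 6 = -2)
f*(148 + (68 - 1*59)) = -2*(148 + (68 - 1*59)) = -2*(148 + (68 - 59)) = -2*(148 + 9) = -2*157 = -314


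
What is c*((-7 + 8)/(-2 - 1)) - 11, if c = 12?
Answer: -15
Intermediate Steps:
c*((-7 + 8)/(-2 - 1)) - 11 = 12*((-7 + 8)/(-2 - 1)) - 11 = 12*(1/(-3)) - 11 = 12*(1*(-⅓)) - 11 = 12*(-⅓) - 11 = -4 - 11 = -15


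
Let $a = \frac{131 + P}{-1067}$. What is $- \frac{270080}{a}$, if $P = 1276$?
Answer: $\frac{288175360}{1407} \approx 2.0482 \cdot 10^{5}$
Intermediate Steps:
$a = - \frac{1407}{1067}$ ($a = \frac{131 + 1276}{-1067} = \left(- \frac{1}{1067}\right) 1407 = - \frac{1407}{1067} \approx -1.3187$)
$- \frac{270080}{a} = - \frac{270080}{- \frac{1407}{1067}} = \left(-270080\right) \left(- \frac{1067}{1407}\right) = \frac{288175360}{1407}$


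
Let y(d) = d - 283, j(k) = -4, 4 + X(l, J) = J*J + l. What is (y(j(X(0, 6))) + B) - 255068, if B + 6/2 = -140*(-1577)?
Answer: -34578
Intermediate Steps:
X(l, J) = -4 + l + J**2 (X(l, J) = -4 + (J*J + l) = -4 + (J**2 + l) = -4 + (l + J**2) = -4 + l + J**2)
B = 220777 (B = -3 - 140*(-1577) = -3 + 220780 = 220777)
y(d) = -283 + d
(y(j(X(0, 6))) + B) - 255068 = ((-283 - 4) + 220777) - 255068 = (-287 + 220777) - 255068 = 220490 - 255068 = -34578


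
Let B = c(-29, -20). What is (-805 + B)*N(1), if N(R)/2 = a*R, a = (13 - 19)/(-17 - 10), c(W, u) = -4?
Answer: -3236/9 ≈ -359.56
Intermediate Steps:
B = -4
a = 2/9 (a = -6/(-27) = -6*(-1/27) = 2/9 ≈ 0.22222)
N(R) = 4*R/9 (N(R) = 2*(2*R/9) = 4*R/9)
(-805 + B)*N(1) = (-805 - 4)*((4/9)*1) = -809*4/9 = -3236/9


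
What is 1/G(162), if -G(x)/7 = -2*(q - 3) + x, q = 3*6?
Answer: -1/924 ≈ -0.0010823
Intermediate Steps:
q = 18
G(x) = 210 - 7*x (G(x) = -7*(-2*(18 - 3) + x) = -7*(-2*15 + x) = -7*(-30 + x) = 210 - 7*x)
1/G(162) = 1/(210 - 7*162) = 1/(210 - 1134) = 1/(-924) = -1/924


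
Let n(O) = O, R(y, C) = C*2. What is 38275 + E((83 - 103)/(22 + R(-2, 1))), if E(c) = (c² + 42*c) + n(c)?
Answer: 1376635/36 ≈ 38240.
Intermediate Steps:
R(y, C) = 2*C
E(c) = c² + 43*c (E(c) = (c² + 42*c) + c = c² + 43*c)
38275 + E((83 - 103)/(22 + R(-2, 1))) = 38275 + ((83 - 103)/(22 + 2*1))*(43 + (83 - 103)/(22 + 2*1)) = 38275 + (-20/(22 + 2))*(43 - 20/(22 + 2)) = 38275 + (-20/24)*(43 - 20/24) = 38275 + (-20*1/24)*(43 - 20*1/24) = 38275 - 5*(43 - ⅚)/6 = 38275 - ⅚*253/6 = 38275 - 1265/36 = 1376635/36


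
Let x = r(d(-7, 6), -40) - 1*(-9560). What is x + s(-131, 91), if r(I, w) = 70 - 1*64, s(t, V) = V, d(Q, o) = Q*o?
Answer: 9657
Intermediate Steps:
r(I, w) = 6 (r(I, w) = 70 - 64 = 6)
x = 9566 (x = 6 - 1*(-9560) = 6 + 9560 = 9566)
x + s(-131, 91) = 9566 + 91 = 9657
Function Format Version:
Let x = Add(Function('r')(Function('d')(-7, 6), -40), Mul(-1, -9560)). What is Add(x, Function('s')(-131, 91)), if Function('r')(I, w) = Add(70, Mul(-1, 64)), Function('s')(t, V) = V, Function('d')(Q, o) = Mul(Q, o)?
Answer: 9657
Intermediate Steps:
Function('r')(I, w) = 6 (Function('r')(I, w) = Add(70, -64) = 6)
x = 9566 (x = Add(6, Mul(-1, -9560)) = Add(6, 9560) = 9566)
Add(x, Function('s')(-131, 91)) = Add(9566, 91) = 9657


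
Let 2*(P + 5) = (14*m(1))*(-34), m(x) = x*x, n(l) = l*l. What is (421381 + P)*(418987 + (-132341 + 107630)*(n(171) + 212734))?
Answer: -2517994730680844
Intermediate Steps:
n(l) = l**2
m(x) = x**2
P = -243 (P = -5 + ((14*1**2)*(-34))/2 = -5 + ((14*1)*(-34))/2 = -5 + (14*(-34))/2 = -5 + (1/2)*(-476) = -5 - 238 = -243)
(421381 + P)*(418987 + (-132341 + 107630)*(n(171) + 212734)) = (421381 - 243)*(418987 + (-132341 + 107630)*(171**2 + 212734)) = 421138*(418987 - 24711*(29241 + 212734)) = 421138*(418987 - 24711*241975) = 421138*(418987 - 5979444225) = 421138*(-5979025238) = -2517994730680844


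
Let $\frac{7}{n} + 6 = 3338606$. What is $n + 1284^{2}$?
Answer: $\frac{5504202921607}{3338600} \approx 1.6487 \cdot 10^{6}$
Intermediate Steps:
$n = \frac{7}{3338600}$ ($n = \frac{7}{-6 + 3338606} = \frac{7}{3338600} \approx 2.0967 \cdot 10^{-6}$)
$n + 1284^{2} = \frac{7}{3338600} + 1284^{2} = \frac{7}{3338600} + 1648656 = \frac{5504202921607}{3338600}$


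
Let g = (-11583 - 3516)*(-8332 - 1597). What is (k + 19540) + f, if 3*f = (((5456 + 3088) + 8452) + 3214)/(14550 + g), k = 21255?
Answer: 18349491602795/449797563 ≈ 40795.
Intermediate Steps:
g = 149917971 (g = -15099*(-9929) = 149917971)
f = 20210/449797563 (f = ((((5456 + 3088) + 8452) + 3214)/(14550 + 149917971))/3 = (((8544 + 8452) + 3214)/149932521)/3 = ((16996 + 3214)*(1/149932521))/3 = (20210*(1/149932521))/3 = (⅓)*(20210/149932521) = 20210/449797563 ≈ 4.4931e-5)
(k + 19540) + f = (21255 + 19540) + 20210/449797563 = 40795 + 20210/449797563 = 18349491602795/449797563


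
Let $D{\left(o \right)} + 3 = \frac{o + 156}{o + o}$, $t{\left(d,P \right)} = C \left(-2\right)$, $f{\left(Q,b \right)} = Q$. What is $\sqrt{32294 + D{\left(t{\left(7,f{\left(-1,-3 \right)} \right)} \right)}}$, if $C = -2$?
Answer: $\sqrt{32311} \approx 179.75$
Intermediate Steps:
$t{\left(d,P \right)} = 4$ ($t{\left(d,P \right)} = \left(-2\right) \left(-2\right) = 4$)
$D{\left(o \right)} = -3 + \frac{156 + o}{2 o}$ ($D{\left(o \right)} = -3 + \frac{o + 156}{o + o} = -3 + \frac{156 + o}{2 o}$)
$\sqrt{32294 + D{\left(t{\left(7,f{\left(-1,-3 \right)} \right)} \right)}} = \sqrt{32294 - \left(\frac{5}{2} - \frac{78}{4}\right)} = \sqrt{32294 + \left(- \frac{5}{2} + 78 \cdot \frac{1}{4}\right)} = \sqrt{32294 + \left(- \frac{5}{2} + \frac{39}{2}\right)} = \sqrt{32294 + 17} = \sqrt{32311}$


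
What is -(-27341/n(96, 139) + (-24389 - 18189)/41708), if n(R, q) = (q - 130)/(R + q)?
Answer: 133989956891/187686 ≈ 7.1391e+5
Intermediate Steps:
n(R, q) = (-130 + q)/(R + q)
-(-27341/n(96, 139) + (-24389 - 18189)/41708) = -(-27341*(96 + 139)/(-130 + 139) + (-24389 - 18189)/41708) = -(-27341/(9/235) - 42578*1/41708) = -(-27341/((1/235)*9) - 21289/20854) = -(-27341/9/235 - 21289/20854) = -(-27341*235/9 - 21289/20854) = -(-6425135/9 - 21289/20854) = -1*(-133989956891/187686) = 133989956891/187686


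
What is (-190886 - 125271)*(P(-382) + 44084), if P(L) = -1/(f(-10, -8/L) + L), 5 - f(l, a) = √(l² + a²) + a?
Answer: -378131188610401067/27130555 + 632314*√912029/27130555 ≈ -1.3937e+10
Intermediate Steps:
f(l, a) = 5 - a - √(a² + l²) (f(l, a) = 5 - (√(l² + a²) + a) = 5 - (√(a² + l²) + a) = 5 - (a + √(a² + l²)) = 5 + (-a - √(a² + l²)) = 5 - a - √(a² + l²))
P(L) = -1/(5 + L - √(100 + 64/L²) + 8/L) (P(L) = -1/((5 - (-8)/L - √((-8/L)² + (-10)²)) + L) = -1/((5 + 8/L - √(64/L² + 100)) + L) = -1/((5 + 8/L - √(100 + 64/L²)) + L) = -1/((5 - √(100 + 64/L²) + 8/L) + L) = -1/(5 + L - √(100 + 64/L²) + 8/L))
(-190886 - 125271)*(P(-382) + 44084) = (-190886 - 125271)*(-1*(-382)/(8 - 382*(5 - 382 - 2*√(16 + 25*(-382)²)/382)) + 44084) = -316157*(-1*(-382)/(8 - 382*(5 - 382 - 2*√(16 + 25*145924)/382)) + 44084) = -316157*(-1*(-382)/(8 - 382*(5 - 382 - 2*√(16 + 3648100)/382)) + 44084) = -316157*(-1*(-382)/(8 - 382*(5 - 382 - 2*√912029/191)) + 44084) = -316157*(-1*(-382)/(8 - 382*(-377 - 2*√912029/191)) + 44084) = -316157*(-1*(-382)/(8 + (144014 + 4*√912029)) + 44084) = -316157*(-1*(-382)/(144022 + 4*√912029) + 44084) = -316157*(382/(144022 + 4*√912029) + 44084) = -316157*(44084 + 382/(144022 + 4*√912029)) = -13937465188 - 120771974/(144022 + 4*√912029)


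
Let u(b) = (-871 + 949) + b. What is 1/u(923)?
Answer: 1/1001 ≈ 0.00099900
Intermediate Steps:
u(b) = 78 + b
1/u(923) = 1/(78 + 923) = 1/1001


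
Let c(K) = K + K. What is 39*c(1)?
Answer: 78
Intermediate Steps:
c(K) = 2*K
39*c(1) = 39*(2*1) = 39*2 = 78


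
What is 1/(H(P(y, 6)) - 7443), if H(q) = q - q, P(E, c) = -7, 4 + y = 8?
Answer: -1/7443 ≈ -0.00013435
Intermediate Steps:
y = 4 (y = -4 + 8 = 4)
H(q) = 0
1/(H(P(y, 6)) - 7443) = 1/(0 - 7443) = 1/(-7443) = -1/7443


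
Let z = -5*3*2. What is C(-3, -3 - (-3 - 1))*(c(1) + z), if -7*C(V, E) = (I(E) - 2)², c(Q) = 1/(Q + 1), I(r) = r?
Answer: 59/14 ≈ 4.2143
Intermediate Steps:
z = -30 (z = -15*2 = -30)
c(Q) = 1/(1 + Q)
C(V, E) = -(-2 + E)²/7 (C(V, E) = -(E - 2)²/7 = -(-2 + E)²/7)
C(-3, -3 - (-3 - 1))*(c(1) + z) = (-(-2 + (-3 - (-3 - 1)))²/7)*(1/(1 + 1) - 30) = (-(-2 + (-3 - 1*(-4)))²/7)*(1/2 - 30) = (-(-2 + (-3 + 4))²/7)*(½ - 30) = -(-2 + 1)²/7*(-59/2) = -⅐*(-1)²*(-59/2) = -⅐*1*(-59/2) = -⅐*(-59/2) = 59/14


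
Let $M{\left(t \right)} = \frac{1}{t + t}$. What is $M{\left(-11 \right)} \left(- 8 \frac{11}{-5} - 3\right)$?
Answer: $- \frac{73}{110} \approx -0.66364$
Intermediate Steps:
$M{\left(t \right)} = \frac{1}{2 t}$
$M{\left(-11 \right)} \left(- 8 \frac{11}{-5} - 3\right) = \frac{1}{2 \left(-11\right)} \left(- 8 \frac{11}{-5} - 3\right) = \frac{1}{2} \left(- \frac{1}{11}\right) \left(- 8 \cdot 11 \left(- \frac{1}{5}\right) - 3\right) = - \frac{\left(-8\right) \left(- \frac{11}{5}\right) - 3}{22} = - \frac{\frac{88}{5} - 3}{22} = \left(- \frac{1}{22}\right) \frac{73}{5} = - \frac{73}{110}$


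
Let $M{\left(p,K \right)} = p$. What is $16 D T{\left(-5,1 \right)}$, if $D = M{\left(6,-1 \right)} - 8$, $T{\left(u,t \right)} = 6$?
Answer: $-192$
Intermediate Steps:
$D = -2$ ($D = 6 - 8 = -2$)
$16 D T{\left(-5,1 \right)} = 16 \left(-2\right) 6 = \left(-32\right) 6 = -192$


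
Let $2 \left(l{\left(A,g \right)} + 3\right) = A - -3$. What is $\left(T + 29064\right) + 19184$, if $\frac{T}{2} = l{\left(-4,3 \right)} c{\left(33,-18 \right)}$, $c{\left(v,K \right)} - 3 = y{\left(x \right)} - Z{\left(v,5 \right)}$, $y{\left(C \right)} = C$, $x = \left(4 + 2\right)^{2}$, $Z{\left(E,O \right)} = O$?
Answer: $48010$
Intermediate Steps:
$l{\left(A,g \right)} = - \frac{3}{2} + \frac{A}{2}$ ($l{\left(A,g \right)} = -3 + \frac{A - -3}{2} = -3 + \frac{A + 3}{2} = -3 + \frac{3 + A}{2} = -3 + \left(\frac{3}{2} + \frac{A}{2}\right) = - \frac{3}{2} + \frac{A}{2}$)
$x = 36$ ($x = 6^{2} = 36$)
$c{\left(v,K \right)} = 34$ ($c{\left(v,K \right)} = 3 + \left(36 - 5\right) = 3 + 31 = 34$)
$T = -238$ ($T = 2 \left(- \frac{3}{2} + \frac{1}{2} \left(-4\right)\right) 34 = 2 \left(- \frac{3}{2} - 2\right) 34 = 2 \left(\left(- \frac{7}{2}\right) 34\right) = 2 \left(-119\right) = -238$)
$\left(T + 29064\right) + 19184 = \left(-238 + 29064\right) + 19184 = 28826 + 19184 = 48010$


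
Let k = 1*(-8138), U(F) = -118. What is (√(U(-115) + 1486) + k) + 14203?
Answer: 6065 + 6*√38 ≈ 6102.0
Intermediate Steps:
k = -8138
(√(U(-115) + 1486) + k) + 14203 = (√(-118 + 1486) - 8138) + 14203 = (√1368 - 8138) + 14203 = (6*√38 - 8138) + 14203 = (-8138 + 6*√38) + 14203 = 6065 + 6*√38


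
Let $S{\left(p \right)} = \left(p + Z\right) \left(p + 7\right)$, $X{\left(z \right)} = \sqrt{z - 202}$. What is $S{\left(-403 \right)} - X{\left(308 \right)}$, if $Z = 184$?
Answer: $86724 - \sqrt{106} \approx 86714.0$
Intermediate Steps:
$X{\left(z \right)} = \sqrt{-202 + z}$
$S{\left(p \right)} = \left(7 + p\right) \left(184 + p\right)$ ($S{\left(p \right)} = \left(p + 184\right) \left(p + 7\right) = \left(184 + p\right) \left(7 + p\right) = \left(7 + p\right) \left(184 + p\right)$)
$S{\left(-403 \right)} - X{\left(308 \right)} = \left(1288 + \left(-403\right)^{2} + 191 \left(-403\right)\right) - \sqrt{-202 + 308} = \left(1288 + 162409 - 76973\right) - \sqrt{106} = 86724 - \sqrt{106}$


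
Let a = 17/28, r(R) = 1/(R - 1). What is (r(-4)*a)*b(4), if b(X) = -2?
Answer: 17/70 ≈ 0.24286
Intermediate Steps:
r(R) = 1/(-1 + R)
a = 17/28 (a = 17*(1/28) = 17/28 ≈ 0.60714)
(r(-4)*a)*b(4) = ((17/28)/(-1 - 4))*(-2) = ((17/28)/(-5))*(-2) = -⅕*17/28*(-2) = -17/140*(-2) = 17/70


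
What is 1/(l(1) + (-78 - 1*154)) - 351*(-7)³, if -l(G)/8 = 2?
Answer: 29857463/248 ≈ 1.2039e+5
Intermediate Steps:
l(G) = -16 (l(G) = -8*2 = -16)
1/(l(1) + (-78 - 1*154)) - 351*(-7)³ = 1/(-16 + (-78 - 1*154)) - 351*(-7)³ = 1/(-16 + (-78 - 154)) - 351*(-343) = 1/(-16 - 232) + 120393 = 1/(-248) + 120393 = -1/248 + 120393 = 29857463/248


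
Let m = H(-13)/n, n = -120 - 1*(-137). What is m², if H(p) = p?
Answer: 169/289 ≈ 0.58477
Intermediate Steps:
n = 17 (n = -120 + 137 = 17)
m = -13/17 ≈ -0.76471
m² = (-13/17)² = 169/289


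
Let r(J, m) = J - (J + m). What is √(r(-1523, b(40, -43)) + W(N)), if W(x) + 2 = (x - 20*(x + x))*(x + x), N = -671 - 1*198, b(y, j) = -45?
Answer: I*√58902515 ≈ 7674.8*I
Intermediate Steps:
r(J, m) = -m (r(J, m) = J + (-J - m) = -m)
N = -869 (N = -671 - 198 = -869)
W(x) = -2 - 78*x² (W(x) = -2 + (x - 20*(x + x))*(x + x) = -2 + (x - 40*x)*(2*x) = -2 + (-39*x)*(2*x) = -2 - 78*x²)
√(r(-1523, b(40, -43)) + W(N)) = √(-1*(-45) + (-2 - 78*(-869)²)) = √(45 + (-2 - 78*755161)) = √(45 + (-2 - 58902558)) = √(45 - 58902560) = √(-58902515) = I*√58902515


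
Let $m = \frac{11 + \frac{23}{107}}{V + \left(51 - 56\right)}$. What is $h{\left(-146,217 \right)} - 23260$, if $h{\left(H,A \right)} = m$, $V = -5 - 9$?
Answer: $- \frac{47288780}{2033} \approx -23261.0$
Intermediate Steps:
$V = -14$
$m = - \frac{1200}{2033}$ ($m = \frac{11 + \frac{23}{107}}{-14 + \left(51 - 56\right)} = \frac{11 + 23 \cdot \frac{1}{107}}{-14 - 5} = \frac{11 + \frac{23}{107}}{-19} = \frac{1200}{107} \left(- \frac{1}{19}\right) = - \frac{1200}{2033} \approx -0.59026$)
$h{\left(H,A \right)} = - \frac{1200}{2033}$
$h{\left(-146,217 \right)} - 23260 = - \frac{1200}{2033} - 23260 = - \frac{47288780}{2033}$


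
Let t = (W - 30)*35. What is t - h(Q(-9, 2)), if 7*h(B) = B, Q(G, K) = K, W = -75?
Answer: -25727/7 ≈ -3675.3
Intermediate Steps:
h(B) = B/7
t = -3675 (t = (-75 - 30)*35 = -105*35 = -3675)
t - h(Q(-9, 2)) = -3675 - 2/7 = -25727/7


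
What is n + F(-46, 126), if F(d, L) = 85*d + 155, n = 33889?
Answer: 30134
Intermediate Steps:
F(d, L) = 155 + 85*d
n + F(-46, 126) = 33889 + (155 + 85*(-46)) = 33889 + (155 - 3910) = 33889 - 3755 = 30134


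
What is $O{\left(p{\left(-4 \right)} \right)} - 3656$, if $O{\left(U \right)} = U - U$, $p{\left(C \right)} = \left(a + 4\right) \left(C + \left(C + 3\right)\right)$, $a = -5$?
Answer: $-3656$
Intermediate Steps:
$p{\left(C \right)} = -3 - 2 C$ ($p{\left(C \right)} = \left(-5 + 4\right) \left(C + \left(C + 3\right)\right) = - (C + \left(3 + C\right)) = - (3 + 2 C) = -3 - 2 C$)
$O{\left(U \right)} = 0$
$O{\left(p{\left(-4 \right)} \right)} - 3656 = 0 - 3656 = -3656$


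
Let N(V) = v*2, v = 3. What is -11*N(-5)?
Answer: -66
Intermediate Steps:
N(V) = 6 (N(V) = 3*2 = 6)
-11*N(-5) = -11*6 = -66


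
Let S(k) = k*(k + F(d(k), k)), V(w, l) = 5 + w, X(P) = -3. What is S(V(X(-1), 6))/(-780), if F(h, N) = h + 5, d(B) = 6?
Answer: -1/30 ≈ -0.033333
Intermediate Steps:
F(h, N) = 5 + h
S(k) = k*(11 + k) (S(k) = k*(k + (5 + 6)) = k*(k + 11) = k*(11 + k))
S(V(X(-1), 6))/(-780) = ((5 - 3)*(11 + (5 - 3)))/(-780) = (2*(11 + 2))*(-1/780) = (2*13)*(-1/780) = 26*(-1/780) = -1/30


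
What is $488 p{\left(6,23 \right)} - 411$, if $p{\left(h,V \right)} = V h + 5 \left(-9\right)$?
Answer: $44973$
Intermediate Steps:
$p{\left(h,V \right)} = -45 + V h$ ($p{\left(h,V \right)} = V h - 45 = -45 + V h$)
$488 p{\left(6,23 \right)} - 411 = 488 \left(-45 + 23 \cdot 6\right) - 411 = 488 \left(-45 + 138\right) - 411 = 488 \cdot 93 - 411 = 45384 - 411 = 44973$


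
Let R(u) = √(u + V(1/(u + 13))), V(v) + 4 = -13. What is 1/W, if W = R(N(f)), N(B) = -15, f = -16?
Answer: -I*√2/8 ≈ -0.17678*I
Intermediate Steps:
V(v) = -17 (V(v) = -4 - 13 = -17)
R(u) = √(-17 + u) (R(u) = √(u - 17) = √(-17 + u))
W = 4*I*√2 (W = √(-17 - 15) = √(-32) = 4*I*√2 ≈ 5.6569*I)
1/W = 1/(4*I*√2) = -I*√2/8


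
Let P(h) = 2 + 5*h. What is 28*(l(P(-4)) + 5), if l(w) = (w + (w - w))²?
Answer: 9212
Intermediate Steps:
l(w) = w² (l(w) = (w + 0)² = w²)
28*(l(P(-4)) + 5) = 28*((2 + 5*(-4))² + 5) = 28*((2 - 20)² + 5) = 28*((-18)² + 5) = 28*(324 + 5) = 28*329 = 9212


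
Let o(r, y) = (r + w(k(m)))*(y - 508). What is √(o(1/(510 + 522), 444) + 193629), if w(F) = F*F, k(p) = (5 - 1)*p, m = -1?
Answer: √3205138773/129 ≈ 438.87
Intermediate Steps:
k(p) = 4*p
w(F) = F²
o(r, y) = (-508 + y)*(16 + r) (o(r, y) = (r + (4*(-1))²)*(y - 508) = (r + (-4)²)*(-508 + y) = (r + 16)*(-508 + y) = (16 + r)*(-508 + y) = (-508 + y)*(16 + r))
√(o(1/(510 + 522), 444) + 193629) = √((-8128 - 508/(510 + 522) + 16*444 + 444/(510 + 522)) + 193629) = √((-8128 - 508/1032 + 7104 + 444/1032) + 193629) = √((-8128 - 508*1/1032 + 7104 + (1/1032)*444) + 193629) = √((-8128 - 127/258 + 7104 + 37/86) + 193629) = √(-132104/129 + 193629) = √(24846037/129) = √3205138773/129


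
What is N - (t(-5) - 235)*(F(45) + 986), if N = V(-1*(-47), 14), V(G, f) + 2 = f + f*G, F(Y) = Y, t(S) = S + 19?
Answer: 228521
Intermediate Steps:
t(S) = 19 + S
V(G, f) = -2 + f + G*f (V(G, f) = -2 + (f + f*G) = -2 + (f + G*f) = -2 + f + G*f)
N = 670 (N = -2 + 14 - 1*(-47)*14 = -2 + 14 + 47*14 = -2 + 14 + 658 = 670)
N - (t(-5) - 235)*(F(45) + 986) = 670 - ((19 - 5) - 235)*(45 + 986) = 670 - (14 - 235)*1031 = 670 - (-221)*1031 = 670 - 1*(-227851) = 670 + 227851 = 228521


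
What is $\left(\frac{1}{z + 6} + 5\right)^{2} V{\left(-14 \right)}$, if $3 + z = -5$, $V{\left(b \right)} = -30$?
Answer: $- \frac{1215}{2} \approx -607.5$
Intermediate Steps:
$z = -8$ ($z = -3 - 5 = -8$)
$\left(\frac{1}{z + 6} + 5\right)^{2} V{\left(-14 \right)} = \left(\frac{1}{-8 + 6} + 5\right)^{2} \left(-30\right) = \left(\frac{1}{-2} + 5\right)^{2} \left(-30\right) = \left(- \frac{1}{2} + 5\right)^{2} \left(-30\right) = \left(\frac{9}{2}\right)^{2} \left(-30\right) = \frac{81}{4} \left(-30\right) = - \frac{1215}{2}$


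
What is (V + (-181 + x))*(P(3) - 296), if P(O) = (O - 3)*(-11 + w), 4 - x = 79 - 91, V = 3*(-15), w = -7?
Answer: 62160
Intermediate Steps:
V = -45
x = 16 (x = 4 - (79 - 91) = 4 - 1*(-12) = 4 + 12 = 16)
P(O) = 54 - 18*O (P(O) = (O - 3)*(-11 - 7) = (-3 + O)*(-18) = 54 - 18*O)
(V + (-181 + x))*(P(3) - 296) = (-45 + (-181 + 16))*((54 - 18*3) - 296) = (-45 - 165)*((54 - 54) - 296) = -210*(0 - 296) = -210*(-296) = 62160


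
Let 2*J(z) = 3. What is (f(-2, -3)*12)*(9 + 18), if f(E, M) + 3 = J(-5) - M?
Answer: 486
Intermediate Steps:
J(z) = 3/2 (J(z) = (½)*3 = 3/2)
f(E, M) = -3/2 - M (f(E, M) = -3 + (3/2 - M) = -3/2 - M)
(f(-2, -3)*12)*(9 + 18) = ((-3/2 - 1*(-3))*12)*(9 + 18) = ((-3/2 + 3)*12)*27 = ((3/2)*12)*27 = 18*27 = 486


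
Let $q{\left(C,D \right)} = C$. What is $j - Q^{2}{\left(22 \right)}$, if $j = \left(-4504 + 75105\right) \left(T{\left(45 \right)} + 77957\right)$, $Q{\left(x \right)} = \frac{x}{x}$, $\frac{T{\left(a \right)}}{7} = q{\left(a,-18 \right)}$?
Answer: $5526081471$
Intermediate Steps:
$T{\left(a \right)} = 7 a$
$Q{\left(x \right)} = 1$
$j = 5526081472$ ($j = \left(-4504 + 75105\right) \left(7 \cdot 45 + 77957\right) = 70601 \left(315 + 77957\right) = 70601 \cdot 78272 = 5526081472$)
$j - Q^{2}{\left(22 \right)} = 5526081472 - 1^{2} = 5526081472 - 1 = 5526081471$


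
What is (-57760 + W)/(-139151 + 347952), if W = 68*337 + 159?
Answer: -34685/208801 ≈ -0.16612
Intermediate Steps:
W = 23075 (W = 22916 + 159 = 23075)
(-57760 + W)/(-139151 + 347952) = (-57760 + 23075)/(-139151 + 347952) = -34685/208801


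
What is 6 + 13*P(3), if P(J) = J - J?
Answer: 6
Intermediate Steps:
P(J) = 0
6 + 13*P(3) = 6 + 13*0 = 6 + 0 = 6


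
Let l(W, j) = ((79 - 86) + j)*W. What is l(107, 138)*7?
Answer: 98119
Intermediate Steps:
l(W, j) = W*(-7 + j) (l(W, j) = (-7 + j)*W = W*(-7 + j))
l(107, 138)*7 = (107*(-7 + 138))*7 = (107*131)*7 = 14017*7 = 98119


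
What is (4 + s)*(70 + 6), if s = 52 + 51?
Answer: 8132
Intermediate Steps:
s = 103
(4 + s)*(70 + 6) = (4 + 103)*(70 + 6) = 107*76 = 8132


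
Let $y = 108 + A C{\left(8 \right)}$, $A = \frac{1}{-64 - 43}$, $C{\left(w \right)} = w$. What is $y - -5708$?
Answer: $\frac{622304}{107} \approx 5815.9$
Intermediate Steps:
$A = - \frac{1}{107}$ ($A = \frac{1}{-107} = - \frac{1}{107} \approx -0.0093458$)
$y = \frac{11548}{107}$ ($y = 108 - \frac{8}{107} = \frac{11548}{107} \approx 107.93$)
$y - -5708 = \frac{11548}{107} - -5708 = \frac{11548}{107} + 5708 = \frac{622304}{107}$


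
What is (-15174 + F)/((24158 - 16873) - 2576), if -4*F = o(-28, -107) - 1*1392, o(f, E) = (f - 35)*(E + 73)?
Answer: -30723/9418 ≈ -3.2622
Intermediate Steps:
o(f, E) = (-35 + f)*(73 + E)
F = -375/2 (F = -((-2555 - 35*(-107) + 73*(-28) - 107*(-28)) - 1*1392)/4 = -((-2555 + 3745 - 2044 + 2996) - 1392)/4 = -(2142 - 1392)/4 = -1/4*750 = -375/2 ≈ -187.50)
(-15174 + F)/((24158 - 16873) - 2576) = (-15174 - 375/2)/((24158 - 16873) - 2576) = -30723/(2*(7285 - 2576)) = -30723/2/4709 = -30723/2*1/4709 = -30723/9418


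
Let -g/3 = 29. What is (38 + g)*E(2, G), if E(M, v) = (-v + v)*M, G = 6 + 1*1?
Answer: 0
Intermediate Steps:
g = -87 (g = -3*29 = -87)
G = 7 (G = 6 + 1 = 7)
E(M, v) = 0 (E(M, v) = 0*M = 0)
(38 + g)*E(2, G) = (38 - 87)*0 = -49*0 = 0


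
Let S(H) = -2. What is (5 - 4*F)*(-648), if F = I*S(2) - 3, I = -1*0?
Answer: -11016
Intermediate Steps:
I = 0
F = -3 (F = 0*(-2) - 3 = 0 - 3 = -3)
(5 - 4*F)*(-648) = (5 - 4*(-3))*(-648) = (5 + 12)*(-648) = 17*(-648) = -11016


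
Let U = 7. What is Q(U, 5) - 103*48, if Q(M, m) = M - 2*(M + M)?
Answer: -4965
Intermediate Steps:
Q(M, m) = -3*M (Q(M, m) = M - 4*M = -3*M)
Q(U, 5) - 103*48 = -3*7 - 103*48 = -21 - 4944 = -4965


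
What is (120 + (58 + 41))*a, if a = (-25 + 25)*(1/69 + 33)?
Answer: 0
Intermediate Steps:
a = 0 (a = 0*(1/69 + 33) = 0*(2278/69) = 0)
(120 + (58 + 41))*a = (120 + (58 + 41))*0 = (120 + 99)*0 = 219*0 = 0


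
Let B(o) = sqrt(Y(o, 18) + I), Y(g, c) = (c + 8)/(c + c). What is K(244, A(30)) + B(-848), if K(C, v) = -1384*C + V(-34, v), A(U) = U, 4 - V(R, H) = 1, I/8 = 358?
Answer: -337693 + sqrt(103130)/6 ≈ -3.3764e+5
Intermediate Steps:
I = 2864 (I = 8*358 = 2864)
V(R, H) = 3 (V(R, H) = 4 - 1*1 = 4 - 1 = 3)
Y(g, c) = (8 + c)/(2*c) (Y(g, c) = (8 + c)/((2*c)) = (8 + c)*(1/(2*c)) = (8 + c)/(2*c))
B(o) = sqrt(103130)/6 (B(o) = sqrt((1/2)*(8 + 18)/18 + 2864) = sqrt((1/2)*(1/18)*26 + 2864) = sqrt(13/18 + 2864) = sqrt(51565/18) = sqrt(103130)/6)
K(C, v) = 3 - 1384*C (K(C, v) = -1384*C + 3 = 3 - 1384*C)
K(244, A(30)) + B(-848) = (3 - 1384*244) + sqrt(103130)/6 = (3 - 337696) + sqrt(103130)/6 = -337693 + sqrt(103130)/6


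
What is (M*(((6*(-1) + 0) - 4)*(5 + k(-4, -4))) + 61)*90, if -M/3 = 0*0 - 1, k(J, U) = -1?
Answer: -5310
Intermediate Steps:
M = 3 (M = -3*(0*0 - 1) = -3*(0 - 1) = -3*(-1) = 3)
(M*(((6*(-1) + 0) - 4)*(5 + k(-4, -4))) + 61)*90 = (3*(((6*(-1) + 0) - 4)*(5 - 1)) + 61)*90 = (3*(((-6 + 0) - 4)*4) + 61)*90 = (3*((-6 - 4)*4) + 61)*90 = (3*(-10*4) + 61)*90 = (3*(-40) + 61)*90 = (-120 + 61)*90 = -59*90 = -5310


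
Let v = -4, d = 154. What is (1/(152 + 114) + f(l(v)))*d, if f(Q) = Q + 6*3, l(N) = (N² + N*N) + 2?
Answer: 152163/19 ≈ 8008.6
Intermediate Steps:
l(N) = 2 + 2*N² (l(N) = (N² + N²) + 2 = 2*N² + 2 = 2 + 2*N²)
f(Q) = 18 + Q (f(Q) = Q + 18 = 18 + Q)
(1/(152 + 114) + f(l(v)))*d = (1/(152 + 114) + (18 + (2 + 2*(-4)²)))*154 = (1/266 + (18 + (2 + 2*16)))*154 = (1/266 + (18 + (2 + 32)))*154 = (1/266 + (18 + 34))*154 = (1/266 + 52)*154 = (13833/266)*154 = 152163/19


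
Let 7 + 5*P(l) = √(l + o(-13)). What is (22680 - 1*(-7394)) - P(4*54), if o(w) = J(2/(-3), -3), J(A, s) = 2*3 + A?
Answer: 150377/5 - 2*√498/15 ≈ 30072.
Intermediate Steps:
J(A, s) = 6 + A
o(w) = 16/3 (o(w) = 6 + 2/(-3) = 6 + 2*(-⅓) = 6 - ⅔ = 16/3)
P(l) = -7/5 + √(16/3 + l)/5 (P(l) = -7/5 + √(l + 16/3)/5 = -7/5 + √(16/3 + l)/5)
(22680 - 1*(-7394)) - P(4*54) = (22680 - 1*(-7394)) - (-7/5 + √(48 + 9*(4*54))/15) = (22680 + 7394) - (-7/5 + √(48 + 9*216)/15) = 30074 - (-7/5 + √(48 + 1944)/15) = 30074 - (-7/5 + √1992/15) = 30074 - (-7/5 + (2*√498)/15) = 30074 - (-7/5 + 2*√498/15) = 30074 + (7/5 - 2*√498/15) = 150377/5 - 2*√498/15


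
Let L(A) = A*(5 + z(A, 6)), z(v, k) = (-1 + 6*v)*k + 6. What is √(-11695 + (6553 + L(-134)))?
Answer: 2*√160151 ≈ 800.38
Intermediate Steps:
z(v, k) = 6 + k*(-1 + 6*v) (z(v, k) = k*(-1 + 6*v) + 6 = 6 + k*(-1 + 6*v))
L(A) = A*(5 + 36*A) (L(A) = A*(5 + (6 - 1*6 + 6*6*A)) = A*(5 + (6 - 6 + 36*A)) = A*(5 + 36*A))
√(-11695 + (6553 + L(-134))) = √(-11695 + (6553 - 134*(5 + 36*(-134)))) = √(-11695 + (6553 - 134*(5 - 4824))) = √(-11695 + (6553 - 134*(-4819))) = √(-11695 + (6553 + 645746)) = √(-11695 + 652299) = √640604 = 2*√160151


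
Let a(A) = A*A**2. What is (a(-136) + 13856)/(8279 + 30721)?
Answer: -12508/195 ≈ -64.144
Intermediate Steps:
a(A) = A**3
(a(-136) + 13856)/(8279 + 30721) = ((-136)**3 + 13856)/(8279 + 30721) = (-2515456 + 13856)/39000 = -2501600*1/39000 = -12508/195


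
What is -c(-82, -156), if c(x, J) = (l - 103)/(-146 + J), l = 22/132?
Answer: -617/1812 ≈ -0.34051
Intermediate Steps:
l = ⅙ (l = 22*(1/132) = ⅙ ≈ 0.16667)
c(x, J) = -617/(6*(-146 + J)) (c(x, J) = (⅙ - 103)/(-146 + J) = -617/(6*(-146 + J)))
-c(-82, -156) = -(-617)/(-876 + 6*(-156)) = -(-617)/(-876 - 936) = -(-617)/(-1812) = -(-617)*(-1)/1812 = -1*617/1812 = -617/1812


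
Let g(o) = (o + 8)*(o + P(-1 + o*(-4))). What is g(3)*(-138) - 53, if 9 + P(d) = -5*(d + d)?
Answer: -188285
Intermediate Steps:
P(d) = -9 - 10*d (P(d) = -9 - 5*(d + d) = -9 - 10*d)
g(o) = (1 + 41*o)*(8 + o) (g(o) = (o + 8)*(o + (-9 - 10*(-1 + o*(-4)))) = (8 + o)*(o + (-9 - 10*(-1 - 4*o))) = (8 + o)*(o + (-9 + (10 + 40*o))) = (8 + o)*(o + (1 + 40*o)) = (8 + o)*(1 + 41*o) = (1 + 41*o)*(8 + o))
g(3)*(-138) - 53 = (8 + 41*3² + 329*3)*(-138) - 53 = (8 + 41*9 + 987)*(-138) - 53 = (8 + 369 + 987)*(-138) - 53 = 1364*(-138) - 53 = -188232 - 53 = -188285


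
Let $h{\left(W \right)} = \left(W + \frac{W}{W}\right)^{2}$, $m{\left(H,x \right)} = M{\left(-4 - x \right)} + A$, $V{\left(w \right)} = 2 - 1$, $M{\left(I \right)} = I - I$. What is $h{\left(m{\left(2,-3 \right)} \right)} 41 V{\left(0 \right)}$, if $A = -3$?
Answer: $164$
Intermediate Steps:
$M{\left(I \right)} = 0$
$V{\left(w \right)} = 1$ ($V{\left(w \right)} = 2 - 1 = 1$)
$m{\left(H,x \right)} = -3$ ($m{\left(H,x \right)} = 0 - 3 = -3$)
$h{\left(W \right)} = \left(1 + W\right)^{2}$ ($h{\left(W \right)} = \left(W + 1\right)^{2} = \left(1 + W\right)^{2}$)
$h{\left(m{\left(2,-3 \right)} \right)} 41 V{\left(0 \right)} = \left(1 - 3\right)^{2} \cdot 41 \cdot 1 = \left(-2\right)^{2} \cdot 41 \cdot 1 = 4 \cdot 41 \cdot 1 = 164 \cdot 1 = 164$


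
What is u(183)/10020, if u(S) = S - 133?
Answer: 5/1002 ≈ 0.0049900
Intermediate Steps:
u(S) = -133 + S
u(183)/10020 = (-133 + 183)/10020 = 50*(1/10020) = 5/1002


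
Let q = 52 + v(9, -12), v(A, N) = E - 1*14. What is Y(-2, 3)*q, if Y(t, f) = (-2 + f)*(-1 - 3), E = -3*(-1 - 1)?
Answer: -176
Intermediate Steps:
E = 6 (E = -3*(-2) = 6)
Y(t, f) = 8 - 4*f (Y(t, f) = (-2 + f)*(-4) = 8 - 4*f)
v(A, N) = -8 (v(A, N) = 6 - 1*14 = 6 - 14 = -8)
q = 44 (q = 52 - 8 = 44)
Y(-2, 3)*q = (8 - 4*3)*44 = (8 - 12)*44 = -4*44 = -176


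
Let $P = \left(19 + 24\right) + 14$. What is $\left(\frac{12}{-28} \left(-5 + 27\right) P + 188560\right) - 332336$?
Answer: $- \frac{1010194}{7} \approx -1.4431 \cdot 10^{5}$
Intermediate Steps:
$P = 57$ ($P = 43 + 14 = 57$)
$\left(\frac{12}{-28} \left(-5 + 27\right) P + 188560\right) - 332336 = \left(\frac{12}{-28} \left(-5 + 27\right) 57 + 188560\right) - 332336 = \left(12 \left(- \frac{1}{28}\right) 22 \cdot 57 + 188560\right) - 332336 = \left(\left(- \frac{3}{7}\right) 22 \cdot 57 + 188560\right) - 332336 = \left(\left(- \frac{66}{7}\right) 57 + 188560\right) - 332336 = \left(- \frac{3762}{7} + 188560\right) - 332336 = \frac{1316158}{7} - 332336 = - \frac{1010194}{7}$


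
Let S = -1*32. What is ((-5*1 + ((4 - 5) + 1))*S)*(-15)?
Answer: -2400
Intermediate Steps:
S = -32
((-5*1 + ((4 - 5) + 1))*S)*(-15) = ((-5*1 + ((4 - 5) + 1))*(-32))*(-15) = ((-5 + (-1 + 1))*(-32))*(-15) = ((-5 + 0)*(-32))*(-15) = -5*(-32)*(-15) = 160*(-15) = -2400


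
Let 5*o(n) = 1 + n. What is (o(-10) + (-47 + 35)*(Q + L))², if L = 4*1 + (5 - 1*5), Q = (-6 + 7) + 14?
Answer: 1320201/25 ≈ 52808.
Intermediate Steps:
Q = 15 (Q = 1 + 14 = 15)
L = 4 (L = 4 + (5 - 5) = 4 + 0 = 4)
o(n) = ⅕ + n/5 (o(n) = (1 + n)/5 = ⅕ + n/5)
(o(-10) + (-47 + 35)*(Q + L))² = ((⅕ + (⅕)*(-10)) + (-47 + 35)*(15 + 4))² = ((⅕ - 2) - 12*19)² = (-9/5 - 228)² = (-1149/5)² = 1320201/25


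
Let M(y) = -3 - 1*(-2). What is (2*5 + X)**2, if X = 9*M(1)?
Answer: 1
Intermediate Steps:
M(y) = -1 (M(y) = -3 + 2 = -1)
X = -9 (X = 9*(-1) = -9)
(2*5 + X)**2 = (2*5 - 9)**2 = (10 - 9)**2 = 1**2 = 1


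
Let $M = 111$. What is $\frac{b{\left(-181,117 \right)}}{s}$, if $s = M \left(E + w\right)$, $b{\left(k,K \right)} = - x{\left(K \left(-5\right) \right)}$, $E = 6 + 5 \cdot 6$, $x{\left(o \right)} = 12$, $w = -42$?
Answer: $\frac{2}{111} \approx 0.018018$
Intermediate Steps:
$E = 36$ ($E = 6 + 30 = 36$)
$b{\left(k,K \right)} = -12$ ($b{\left(k,K \right)} = \left(-1\right) 12 = -12$)
$s = -666$ ($s = 111 \left(36 - 42\right) = 111 \left(-6\right) = -666$)
$\frac{b{\left(-181,117 \right)}}{s} = - \frac{12}{-666} = \left(-12\right) \left(- \frac{1}{666}\right) = \frac{2}{111}$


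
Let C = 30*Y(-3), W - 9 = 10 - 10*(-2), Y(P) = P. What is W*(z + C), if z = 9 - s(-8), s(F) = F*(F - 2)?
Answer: -6279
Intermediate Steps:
s(F) = F*(-2 + F)
W = 39 (W = 9 + (10 - 10*(-2)) = 9 + (10 + 20) = 9 + 30 = 39)
z = -71 (z = 9 - (-8)*(-2 - 8) = 9 - (-8)*(-10) = 9 - 1*80 = 9 - 80 = -71)
C = -90 (C = 30*(-3) = -90)
W*(z + C) = 39*(-71 - 90) = 39*(-161) = -6279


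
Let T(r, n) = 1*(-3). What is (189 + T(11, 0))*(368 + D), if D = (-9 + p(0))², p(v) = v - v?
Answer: 83514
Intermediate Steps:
p(v) = 0
D = 81 (D = (-9 + 0)² = (-9)² = 81)
T(r, n) = -3
(189 + T(11, 0))*(368 + D) = (189 - 3)*(368 + 81) = 186*449 = 83514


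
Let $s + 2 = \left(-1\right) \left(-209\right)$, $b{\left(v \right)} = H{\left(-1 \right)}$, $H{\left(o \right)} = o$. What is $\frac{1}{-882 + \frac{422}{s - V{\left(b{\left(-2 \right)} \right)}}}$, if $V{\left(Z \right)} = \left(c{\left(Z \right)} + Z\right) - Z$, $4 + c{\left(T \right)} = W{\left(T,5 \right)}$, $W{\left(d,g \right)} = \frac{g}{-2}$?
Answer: $- \frac{427}{375770} \approx -0.0011363$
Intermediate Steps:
$W{\left(d,g \right)} = - \frac{g}{2}$ ($W{\left(d,g \right)} = g \left(- \frac{1}{2}\right) = - \frac{g}{2}$)
$c{\left(T \right)} = - \frac{13}{2}$ ($c{\left(T \right)} = -4 - \frac{5}{2} = - \frac{13}{2}$)
$b{\left(v \right)} = -1$
$s = 207$ ($s = -2 - -209 = -2 + 209 = 207$)
$V{\left(Z \right)} = - \frac{13}{2}$ ($V{\left(Z \right)} = \left(- \frac{13}{2} + Z\right) - Z = - \frac{13}{2}$)
$\frac{1}{-882 + \frac{422}{s - V{\left(b{\left(-2 \right)} \right)}}} = \frac{1}{-882 + \frac{422}{207 - - \frac{13}{2}}} = \frac{1}{-882 + \frac{422}{207 + \frac{13}{2}}} = \frac{1}{-882 + \frac{422}{\frac{427}{2}}} = \frac{1}{-882 + 422 \cdot \frac{2}{427}} = \frac{1}{-882 + \frac{844}{427}} = \frac{1}{- \frac{375770}{427}} = - \frac{427}{375770}$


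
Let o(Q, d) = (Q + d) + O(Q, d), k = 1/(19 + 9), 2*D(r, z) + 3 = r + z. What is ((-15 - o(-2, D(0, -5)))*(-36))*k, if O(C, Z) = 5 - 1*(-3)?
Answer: 153/7 ≈ 21.857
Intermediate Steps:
O(C, Z) = 8 (O(C, Z) = 5 + 3 = 8)
D(r, z) = -3/2 + r/2 + z/2 (D(r, z) = -3/2 + (r + z)/2 = -3/2 + (r/2 + z/2) = -3/2 + r/2 + z/2)
k = 1/28 ≈ 0.035714
o(Q, d) = 8 + Q + d (o(Q, d) = (Q + d) + 8 = 8 + Q + d)
((-15 - o(-2, D(0, -5)))*(-36))*k = ((-15 - (8 - 2 + (-3/2 + (½)*0 + (½)*(-5))))*(-36))*(1/28) = ((-15 - (8 - 2 + (-3/2 + 0 - 5/2)))*(-36))*(1/28) = ((-15 - (8 - 2 - 4))*(-36))*(1/28) = ((-15 - 1*2)*(-36))*(1/28) = ((-15 - 2)*(-36))*(1/28) = -17*(-36)*(1/28) = 612*(1/28) = 153/7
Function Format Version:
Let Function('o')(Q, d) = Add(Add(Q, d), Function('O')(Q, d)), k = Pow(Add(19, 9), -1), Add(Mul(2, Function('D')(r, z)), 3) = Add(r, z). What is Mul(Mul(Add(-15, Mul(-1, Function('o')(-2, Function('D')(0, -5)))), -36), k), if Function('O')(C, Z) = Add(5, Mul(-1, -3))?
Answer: Rational(153, 7) ≈ 21.857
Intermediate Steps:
Function('O')(C, Z) = 8 (Function('O')(C, Z) = Add(5, 3) = 8)
Function('D')(r, z) = Add(Rational(-3, 2), Mul(Rational(1, 2), r), Mul(Rational(1, 2), z)) (Function('D')(r, z) = Add(Rational(-3, 2), Mul(Rational(1, 2), Add(r, z))) = Add(Rational(-3, 2), Add(Mul(Rational(1, 2), r), Mul(Rational(1, 2), z))) = Add(Rational(-3, 2), Mul(Rational(1, 2), r), Mul(Rational(1, 2), z)))
k = Rational(1, 28) (k = Pow(28, -1) = Rational(1, 28) ≈ 0.035714)
Function('o')(Q, d) = Add(8, Q, d) (Function('o')(Q, d) = Add(Add(Q, d), 8) = Add(8, Q, d))
Mul(Mul(Add(-15, Mul(-1, Function('o')(-2, Function('D')(0, -5)))), -36), k) = Mul(Mul(Add(-15, Mul(-1, Add(8, -2, Add(Rational(-3, 2), Mul(Rational(1, 2), 0), Mul(Rational(1, 2), -5))))), -36), Rational(1, 28)) = Mul(Mul(Add(-15, Mul(-1, Add(8, -2, Add(Rational(-3, 2), 0, Rational(-5, 2))))), -36), Rational(1, 28)) = Mul(Mul(Add(-15, Mul(-1, Add(8, -2, -4))), -36), Rational(1, 28)) = Mul(Mul(Add(-15, Mul(-1, 2)), -36), Rational(1, 28)) = Mul(Mul(Add(-15, -2), -36), Rational(1, 28)) = Mul(Mul(-17, -36), Rational(1, 28)) = Mul(612, Rational(1, 28)) = Rational(153, 7)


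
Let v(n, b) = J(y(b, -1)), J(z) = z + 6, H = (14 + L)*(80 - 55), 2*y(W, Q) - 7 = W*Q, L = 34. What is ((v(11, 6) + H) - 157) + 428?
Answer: 2955/2 ≈ 1477.5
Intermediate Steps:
y(W, Q) = 7/2 + Q*W/2 (y(W, Q) = 7/2 + (W*Q)/2 = 7/2 + (Q*W)/2 = 7/2 + Q*W/2)
H = 1200 (H = (14 + 34)*(80 - 55) = 48*25 = 1200)
J(z) = 6 + z
v(n, b) = 19/2 - b/2 (v(n, b) = 6 + (7/2 + (½)*(-1)*b) = 6 + (7/2 - b/2) = 19/2 - b/2)
((v(11, 6) + H) - 157) + 428 = (((19/2 - ½*6) + 1200) - 157) + 428 = (((19/2 - 3) + 1200) - 157) + 428 = ((13/2 + 1200) - 157) + 428 = (2413/2 - 157) + 428 = 2099/2 + 428 = 2955/2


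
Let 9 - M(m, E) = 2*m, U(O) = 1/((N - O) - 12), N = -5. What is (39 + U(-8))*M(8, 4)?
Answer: -2450/9 ≈ -272.22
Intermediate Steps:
U(O) = 1/(-17 - O) (U(O) = 1/((-5 - O) - 12) = 1/(-17 - O))
M(m, E) = 9 - 2*m
(39 + U(-8))*M(8, 4) = (39 - 1/(17 - 8))*(9 - 2*8) = (39 - 1/9)*(9 - 16) = (39 - 1*⅑)*(-7) = (39 - ⅑)*(-7) = (350/9)*(-7) = -2450/9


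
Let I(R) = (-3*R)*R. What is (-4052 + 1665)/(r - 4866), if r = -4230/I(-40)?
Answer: 381920/778419 ≈ 0.49064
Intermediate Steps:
I(R) = -3*R**2
r = 141/160 (r = -4230/((-3*(-40)**2)) = -4230/((-3*1600)) = -4230/(-4800) = -4230*(-1/4800) = 141/160 ≈ 0.88125)
(-4052 + 1665)/(r - 4866) = (-4052 + 1665)/(141/160 - 4866) = -2387/(-778419/160) = -2387*(-160/778419) = 381920/778419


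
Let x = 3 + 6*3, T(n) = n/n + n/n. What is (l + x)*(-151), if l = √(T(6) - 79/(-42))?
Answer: -3171 - 151*√6846/42 ≈ -3468.5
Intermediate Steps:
T(n) = 2 (T(n) = 1 + 1 = 2)
x = 21 (x = 3 + 18 = 21)
l = √6846/42 (l = √(2 - 79/(-42)) = √(2 - 79*(-1/42)) = √(2 + 79/42) = √(163/42) = √6846/42 ≈ 1.9700)
(l + x)*(-151) = (√6846/42 + 21)*(-151) = (21 + √6846/42)*(-151) = -3171 - 151*√6846/42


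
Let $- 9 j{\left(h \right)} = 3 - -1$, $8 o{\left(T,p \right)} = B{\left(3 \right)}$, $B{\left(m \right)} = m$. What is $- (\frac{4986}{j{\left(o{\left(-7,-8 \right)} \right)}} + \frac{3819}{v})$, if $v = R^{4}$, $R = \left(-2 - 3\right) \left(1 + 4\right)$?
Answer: $\frac{8764445487}{781250} \approx 11218.0$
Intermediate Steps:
$R = -25$ ($R = \left(-5\right) 5 = -25$)
$o{\left(T,p \right)} = \frac{3}{8}$ ($o{\left(T,p \right)} = \frac{1}{8} \cdot 3 = \frac{3}{8}$)
$j{\left(h \right)} = - \frac{4}{9}$ ($j{\left(h \right)} = - \frac{3 - -1}{9} = - \frac{3 + 1}{9} = \left(- \frac{1}{9}\right) 4 = - \frac{4}{9}$)
$v = 390625$ ($v = \left(-25\right)^{4} = 390625$)
$- (\frac{4986}{j{\left(o{\left(-7,-8 \right)} \right)}} + \frac{3819}{v}) = - (\frac{4986}{- \frac{4}{9}} + \frac{3819}{390625}) = - (4986 \left(- \frac{9}{4}\right) + 3819 \cdot \frac{1}{390625}) = - (- \frac{22437}{2} + \frac{3819}{390625}) = \left(-1\right) \left(- \frac{8764445487}{781250}\right) = \frac{8764445487}{781250}$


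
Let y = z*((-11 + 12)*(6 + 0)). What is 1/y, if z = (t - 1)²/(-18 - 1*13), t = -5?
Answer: -31/216 ≈ -0.14352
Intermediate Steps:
z = -36/31 (z = (-5 - 1)²/(-18 - 1*13) = (-6)²/(-18 - 13) = 36/(-31) = 36*(-1/31) = -36/31 ≈ -1.1613)
y = -216/31 (y = -36*(-11 + 12)*(6 + 0)/31 = -36*6/31 = -36/31*6 = -216/31 ≈ -6.9677)
1/y = 1/(-216/31) = -31/216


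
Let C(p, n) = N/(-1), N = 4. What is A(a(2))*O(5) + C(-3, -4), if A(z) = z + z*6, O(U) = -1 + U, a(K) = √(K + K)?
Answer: 52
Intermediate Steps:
a(K) = √2*√K (a(K) = √(2*K) = √2*√K)
C(p, n) = -4 (C(p, n) = 4/(-1) = 4*(-1) = -4)
A(z) = 7*z (A(z) = z + 6*z = 7*z)
A(a(2))*O(5) + C(-3, -4) = (7*(√2*√2))*(-1 + 5) - 4 = (7*2)*4 - 4 = 14*4 - 4 = 56 - 4 = 52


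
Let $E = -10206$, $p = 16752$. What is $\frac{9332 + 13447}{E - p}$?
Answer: $- \frac{7593}{8986} \approx -0.84498$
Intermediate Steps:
$\frac{9332 + 13447}{E - p} = \frac{9332 + 13447}{-10206 - 16752} = \frac{22779}{-10206 - 16752} = \frac{22779}{-26958} = 22779 \left(- \frac{1}{26958}\right) = - \frac{7593}{8986}$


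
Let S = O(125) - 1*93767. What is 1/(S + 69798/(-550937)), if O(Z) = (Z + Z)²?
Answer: -550937/17226216977 ≈ -3.1982e-5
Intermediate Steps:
O(Z) = 4*Z² (O(Z) = (2*Z)² = 4*Z²)
S = -31267 (S = 4*125² - 1*93767 = 4*15625 - 93767 = 62500 - 93767 = -31267)
1/(S + 69798/(-550937)) = 1/(-31267 + 69798/(-550937)) = 1/(-31267 + 69798*(-1/550937)) = 1/(-31267 - 69798/550937) = 1/(-17226216977/550937) = -550937/17226216977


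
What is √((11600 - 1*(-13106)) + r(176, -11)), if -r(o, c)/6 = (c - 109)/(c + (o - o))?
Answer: √2981506/11 ≈ 156.97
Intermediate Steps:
r(o, c) = -6*(-109 + c)/c (r(o, c) = -6*(c - 109)/(c + (o - o)) = -6*(-109 + c)/(c + 0) = -6*(-109 + c)/c)
√((11600 - 1*(-13106)) + r(176, -11)) = √((11600 - 1*(-13106)) + (-6 + 654/(-11))) = √((11600 + 13106) + (-6 + 654*(-1/11))) = √(24706 + (-6 - 654/11)) = √(24706 - 720/11) = √(271046/11) = √2981506/11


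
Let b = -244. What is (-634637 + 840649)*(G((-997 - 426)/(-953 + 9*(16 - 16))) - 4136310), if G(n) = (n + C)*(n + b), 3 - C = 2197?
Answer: -674429969778619108/908209 ≈ -7.4259e+11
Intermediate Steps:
C = -2194 (C = 3 - 1*2197 = 3 - 2197 = -2194)
G(n) = (-2194 + n)*(-244 + n) (G(n) = (n - 2194)*(n - 244) = (-2194 + n)*(-244 + n))
(-634637 + 840649)*(G((-997 - 426)/(-953 + 9*(16 - 16))) - 4136310) = (-634637 + 840649)*((535336 + ((-997 - 426)/(-953 + 9*(16 - 16)))**2 - 2438*(-997 - 426)/(-953 + 9*(16 - 16))) - 4136310) = 206012*((535336 + (-1423/(-953 + 9*0))**2 - (-3469274)/(-953 + 9*0)) - 4136310) = 206012*((535336 + (-1423/(-953 + 0))**2 - (-3469274)/(-953 + 0)) - 4136310) = 206012*((535336 + (-1423/(-953))**2 - (-3469274)/(-953)) - 4136310) = 206012*((535336 + (-1423*(-1/953))**2 - (-3469274)*(-1)/953) - 4136310) = 206012*((535336 + (1423/953)**2 - 2438*1423/953) - 4136310) = 206012*((535336 + 2024929/908209 - 3469274/953) - 4136310) = 206012*(482892780031/908209 - 4136310) = 206012*(-3273741188759/908209) = -674429969778619108/908209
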